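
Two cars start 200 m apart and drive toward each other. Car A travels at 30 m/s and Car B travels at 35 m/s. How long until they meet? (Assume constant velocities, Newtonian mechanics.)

Combined speed: v_combined = 30 + 35 = 65 m/s
Time to meet: t = d/v_combined = 200/65 = 3.08 s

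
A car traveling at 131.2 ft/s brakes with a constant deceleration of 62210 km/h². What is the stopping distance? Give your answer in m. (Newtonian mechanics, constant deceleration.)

v₀ = 131.2 ft/s × 0.3048 = 39.9898 m/s
a = 62210 km/h² × 7.716049382716049e-05 = 4.80015 m/s²
d = v₀² / (2a) = 39.9898² / (2 × 4.80015) = 1599.18 / 9.6003 = 166.6 m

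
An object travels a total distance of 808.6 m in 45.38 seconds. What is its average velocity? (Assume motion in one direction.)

v_avg = Δd / Δt = 808.6 / 45.38 = 17.82 m/s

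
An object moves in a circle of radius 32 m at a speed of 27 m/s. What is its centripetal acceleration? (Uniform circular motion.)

a_c = v²/r = 27²/32 = 729/32 = 22.78 m/s²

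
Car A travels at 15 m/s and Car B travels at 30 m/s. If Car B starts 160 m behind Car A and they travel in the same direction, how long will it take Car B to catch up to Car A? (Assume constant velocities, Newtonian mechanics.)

Relative speed: v_rel = 30 - 15 = 15 m/s
Time to catch: t = d₀/v_rel = 160/15 = 10.67 s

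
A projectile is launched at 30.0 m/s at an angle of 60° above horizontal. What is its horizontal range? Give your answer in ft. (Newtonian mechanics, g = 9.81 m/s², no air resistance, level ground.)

R = v₀² × sin(2θ) / g = 30.0² × sin(2 × 60°) / 9.81 = 900.0 × 0.866025 / 9.81 = 79.4518 m
R = 79.4518 m / 0.3048 = 260.7 ft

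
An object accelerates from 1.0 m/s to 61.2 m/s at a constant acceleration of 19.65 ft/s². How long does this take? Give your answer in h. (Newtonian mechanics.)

a = 19.65 ft/s² × 0.3048 = 5.98932 m/s²
t = (v - v₀) / a = (61.2 - 1.0) / 5.98932 = 10.0512 s
t = 10.0512 s / 3600.0 = 0.002792 h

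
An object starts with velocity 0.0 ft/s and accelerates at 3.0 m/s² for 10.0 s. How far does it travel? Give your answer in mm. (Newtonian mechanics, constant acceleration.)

v₀ = 0.0 ft/s × 0.3048 = 0.0 m/s
d = v₀ × t + ½ × a × t² = 0.0 × 10.0 + 0.5 × 3.0 × 10.0² = 150.0 m
d = 150.0 m / 0.001 = 150000 mm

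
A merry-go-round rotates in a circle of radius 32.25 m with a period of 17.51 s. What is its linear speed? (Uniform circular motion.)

v = 2πr/T = 2π×32.25/17.51 = 11.57 m/s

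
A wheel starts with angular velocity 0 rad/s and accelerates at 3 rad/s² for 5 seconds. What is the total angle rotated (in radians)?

θ = ω₀t + ½αt² = 0×5 + ½×3×5² = 37.5 rad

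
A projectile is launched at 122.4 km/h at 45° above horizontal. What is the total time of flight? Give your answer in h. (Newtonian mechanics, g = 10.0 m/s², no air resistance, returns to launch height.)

v₀ = 122.4 km/h × 0.2777777777777778 = 34.0 m/s
T = 2 × v₀ × sin(θ) / g = 2 × 34.0 × sin(45°) / 10.0 = 2 × 34.0 × 0.707107 / 10.0 = 4.80833 s
T = 4.80833 s / 3600.0 = 0.001336 h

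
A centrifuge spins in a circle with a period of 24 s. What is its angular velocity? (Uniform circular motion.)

ω = 2π/T = 2π/24 = 0.2618 rad/s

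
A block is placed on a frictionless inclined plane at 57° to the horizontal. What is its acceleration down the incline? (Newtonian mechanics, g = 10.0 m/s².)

a = g sin(θ) = 10.0 × sin(57°) = 10.0 × 0.8387 = 8.39 m/s²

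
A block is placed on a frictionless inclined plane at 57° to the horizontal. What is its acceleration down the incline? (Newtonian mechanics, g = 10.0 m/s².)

a = g sin(θ) = 10.0 × sin(57°) = 10.0 × 0.8387 = 8.39 m/s²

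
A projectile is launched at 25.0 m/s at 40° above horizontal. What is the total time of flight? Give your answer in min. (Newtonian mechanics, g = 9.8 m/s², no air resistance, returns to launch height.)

T = 2 × v₀ × sin(θ) / g = 2 × 25.0 × sin(40°) / 9.8 = 2 × 25.0 × 0.642788 / 9.8 = 3.27953 s
T = 3.27953 s / 60.0 = 0.05466 min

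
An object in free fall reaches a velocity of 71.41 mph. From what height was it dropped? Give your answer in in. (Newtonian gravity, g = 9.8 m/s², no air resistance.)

v = 71.41 mph × 0.44704 = 31.9231 m/s
h = v² / (2g) = 31.9231² / (2 × 9.8) = 51.9941 m
h = 51.9941 m / 0.0254 = 2047 in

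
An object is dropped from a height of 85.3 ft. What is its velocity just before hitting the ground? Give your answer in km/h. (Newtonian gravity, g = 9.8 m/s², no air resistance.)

h = 85.3 ft × 0.3048 = 25.9994 m
v = √(2gh) = √(2 × 9.8 × 25.9994) = 22.5741 m/s
v = 22.5741 m/s / 0.2777777777777778 = 81.27 km/h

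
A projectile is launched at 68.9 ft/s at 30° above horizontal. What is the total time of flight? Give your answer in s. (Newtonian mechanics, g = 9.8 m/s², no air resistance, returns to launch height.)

v₀ = 68.9 ft/s × 0.3048 = 21.0007 m/s
T = 2 × v₀ × sin(θ) / g = 2 × 21.0007 × sin(30°) / 9.8 = 2 × 21.0007 × 0.5 / 9.8 = 2.143 s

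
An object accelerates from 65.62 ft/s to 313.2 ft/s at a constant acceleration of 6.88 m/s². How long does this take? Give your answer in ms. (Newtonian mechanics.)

v₀ = 65.62 ft/s × 0.3048 = 20.001 m/s
v = 313.2 ft/s × 0.3048 = 95.4634 m/s
t = (v - v₀) / a = (95.4634 - 20.001) / 6.88 = 10.9684 s
t = 10.9684 s / 0.001 = 10970 ms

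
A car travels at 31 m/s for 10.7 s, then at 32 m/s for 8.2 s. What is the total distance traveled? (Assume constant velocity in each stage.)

d₁ = v₁t₁ = 31 × 10.7 = 331.7 m
d₂ = v₂t₂ = 32 × 8.2 = 262.4 m
d_total = 331.7 + 262.4 = 594.1 m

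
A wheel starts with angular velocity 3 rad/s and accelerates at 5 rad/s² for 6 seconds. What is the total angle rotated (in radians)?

θ = ω₀t + ½αt² = 3×6 + ½×5×6² = 108.0 rad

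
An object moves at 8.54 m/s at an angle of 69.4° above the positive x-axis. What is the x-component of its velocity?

vₓ = v cos(θ) = 8.54 × cos(69.4°) = 3.0 m/s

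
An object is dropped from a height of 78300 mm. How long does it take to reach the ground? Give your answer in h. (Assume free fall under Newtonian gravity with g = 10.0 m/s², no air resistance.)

h = 78300 mm × 0.001 = 78.3 m
t = √(2h/g) = √(2 × 78.3 / 10.0) = 3.95727 s
t = 3.95727 s / 3600.0 = 0.001099 h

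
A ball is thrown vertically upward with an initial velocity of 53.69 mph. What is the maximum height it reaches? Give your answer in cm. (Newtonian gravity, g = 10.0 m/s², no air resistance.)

v₀ = 53.69 mph × 0.44704 = 24.0016 m/s
h_max = v₀² / (2g) = 24.0016² / (2 × 10.0) = 576.077 / 20.0 = 28.8039 m
h_max = 28.8039 m / 0.01 = 2880 cm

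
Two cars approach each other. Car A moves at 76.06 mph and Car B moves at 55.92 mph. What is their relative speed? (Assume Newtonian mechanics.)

v_rel = v_A + v_B = 76.06 + 55.92 = 131.98 mph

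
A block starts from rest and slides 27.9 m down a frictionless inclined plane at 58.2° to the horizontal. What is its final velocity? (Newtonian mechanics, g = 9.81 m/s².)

a = g sin(θ) = 9.81 × sin(58.2°) = 8.3374 m/s²
v = √(2ad) = √(2 × 8.3374 × 27.9) = 21.57 m/s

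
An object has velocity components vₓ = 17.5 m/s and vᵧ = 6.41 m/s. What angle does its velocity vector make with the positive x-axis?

θ = arctan(vᵧ/vₓ) = arctan(6.41/17.5) = 20.12°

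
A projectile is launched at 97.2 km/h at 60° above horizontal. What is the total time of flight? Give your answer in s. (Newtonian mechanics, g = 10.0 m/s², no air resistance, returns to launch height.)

v₀ = 97.2 km/h × 0.2777777777777778 = 27.0 m/s
T = 2 × v₀ × sin(θ) / g = 2 × 27.0 × sin(60°) / 10.0 = 2 × 27.0 × 0.866025 / 10.0 = 4.677 s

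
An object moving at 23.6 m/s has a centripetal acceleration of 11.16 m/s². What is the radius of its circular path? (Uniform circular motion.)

r = v²/a_c = 23.6²/11.16 = 49.91 m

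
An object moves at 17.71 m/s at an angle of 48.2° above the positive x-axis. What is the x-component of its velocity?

vₓ = v cos(θ) = 17.71 × cos(48.2°) = 11.8 m/s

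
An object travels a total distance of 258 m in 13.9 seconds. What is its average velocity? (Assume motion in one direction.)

v_avg = Δd / Δt = 258 / 13.9 = 18.56 m/s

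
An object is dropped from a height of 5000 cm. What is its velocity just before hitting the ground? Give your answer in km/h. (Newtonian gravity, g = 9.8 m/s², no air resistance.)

h = 5000 cm × 0.01 = 50.0 m
v = √(2gh) = √(2 × 9.8 × 50.0) = 31.305 m/s
v = 31.305 m/s / 0.2777777777777778 = 112.7 km/h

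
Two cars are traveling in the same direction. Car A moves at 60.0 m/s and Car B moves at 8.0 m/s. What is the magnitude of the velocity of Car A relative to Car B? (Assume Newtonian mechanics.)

v_rel = |v_A - v_B| = |60.0 - 8.0| = 52.0 m/s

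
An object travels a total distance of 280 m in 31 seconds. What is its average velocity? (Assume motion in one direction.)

v_avg = Δd / Δt = 280 / 31 = 9.03 m/s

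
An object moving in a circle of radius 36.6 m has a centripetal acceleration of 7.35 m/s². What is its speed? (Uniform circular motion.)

v = √(a_c × r) = √(7.35 × 36.6) = 16.4 m/s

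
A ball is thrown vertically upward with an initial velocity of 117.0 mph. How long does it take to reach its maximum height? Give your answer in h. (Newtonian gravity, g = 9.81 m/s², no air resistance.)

v₀ = 117.0 mph × 0.44704 = 52.3037 m/s
t_up = v₀ / g = 52.3037 / 9.81 = 5.33167 s
t_up = 5.33167 s / 3600.0 = 0.001481 h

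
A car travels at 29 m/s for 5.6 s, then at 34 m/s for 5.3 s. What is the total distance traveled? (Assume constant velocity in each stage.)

d₁ = v₁t₁ = 29 × 5.6 = 162.4 m
d₂ = v₂t₂ = 34 × 5.3 = 180.2 m
d_total = 162.4 + 180.2 = 342.6 m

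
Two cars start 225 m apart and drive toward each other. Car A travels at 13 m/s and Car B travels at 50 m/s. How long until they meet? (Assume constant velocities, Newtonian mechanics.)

Combined speed: v_combined = 13 + 50 = 63 m/s
Time to meet: t = d/v_combined = 225/63 = 3.57 s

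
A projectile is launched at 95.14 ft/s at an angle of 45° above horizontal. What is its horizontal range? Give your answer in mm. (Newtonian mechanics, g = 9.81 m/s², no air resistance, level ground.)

v₀ = 95.14 ft/s × 0.3048 = 28.9987 m/s
R = v₀² × sin(2θ) / g = 28.9987² × sin(2 × 45°) / 9.81 = 840.925 × 1.0 / 9.81 = 85.7212 m
R = 85.7212 m / 0.001 = 85720 mm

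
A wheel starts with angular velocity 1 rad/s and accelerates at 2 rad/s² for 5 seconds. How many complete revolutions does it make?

θ = ω₀t + ½αt² = 1×5 + ½×2×5² = 30.0 rad
Total revolutions = θ/(2π) = 30.0/(2π) = 4.77
Complete revolutions = ⌊4.77⌋ = 4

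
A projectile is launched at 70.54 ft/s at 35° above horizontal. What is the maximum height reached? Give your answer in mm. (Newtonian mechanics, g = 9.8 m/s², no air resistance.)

v₀ = 70.54 ft/s × 0.3048 = 21.5006 m/s
H = v₀² × sin²(θ) / (2g) = 21.5006² × sin(35°)² / (2 × 9.8) = 462.276 × 0.32899 / 19.6 = 7.7594 m
H = 7.7594 m / 0.001 = 7759 mm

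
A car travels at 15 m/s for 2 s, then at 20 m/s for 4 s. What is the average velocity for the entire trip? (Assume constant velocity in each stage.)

d₁ = v₁t₁ = 15 × 2 = 30 m
d₂ = v₂t₂ = 20 × 4 = 80 m
d_total = 110 m, t_total = 6 s
v_avg = d_total/t_total = 110/6 = 18.33 m/s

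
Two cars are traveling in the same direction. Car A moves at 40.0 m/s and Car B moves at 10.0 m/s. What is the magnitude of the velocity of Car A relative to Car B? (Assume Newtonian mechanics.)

v_rel = |v_A - v_B| = |40.0 - 10.0| = 30.0 m/s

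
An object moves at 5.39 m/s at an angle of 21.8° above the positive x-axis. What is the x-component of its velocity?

vₓ = v cos(θ) = 5.39 × cos(21.8°) = 5.0 m/s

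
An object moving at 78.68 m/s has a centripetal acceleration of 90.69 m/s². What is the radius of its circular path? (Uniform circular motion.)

r = v²/a_c = 78.68²/90.69 = 68.26 m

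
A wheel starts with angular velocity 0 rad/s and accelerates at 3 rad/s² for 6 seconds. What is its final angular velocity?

ω = ω₀ + αt = 0 + 3 × 6 = 18 rad/s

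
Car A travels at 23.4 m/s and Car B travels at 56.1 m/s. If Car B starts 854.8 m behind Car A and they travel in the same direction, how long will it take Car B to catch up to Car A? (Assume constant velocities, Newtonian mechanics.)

Relative speed: v_rel = 56.1 - 23.4 = 32.7 m/s
Time to catch: t = d₀/v_rel = 854.8/32.7 = 26.14 s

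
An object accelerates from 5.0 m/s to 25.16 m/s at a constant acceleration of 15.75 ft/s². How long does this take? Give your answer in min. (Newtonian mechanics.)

a = 15.75 ft/s² × 0.3048 = 4.8006 m/s²
t = (v - v₀) / a = (25.16 - 5.0) / 4.8006 = 4.19948 s
t = 4.19948 s / 60.0 = 0.06999 min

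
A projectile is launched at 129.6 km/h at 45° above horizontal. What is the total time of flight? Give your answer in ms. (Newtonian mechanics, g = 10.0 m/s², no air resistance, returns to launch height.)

v₀ = 129.6 km/h × 0.2777777777777778 = 36.0 m/s
T = 2 × v₀ × sin(θ) / g = 2 × 36.0 × sin(45°) / 10.0 = 2 × 36.0 × 0.707107 / 10.0 = 5.09117 s
T = 5.09117 s / 0.001 = 5091 ms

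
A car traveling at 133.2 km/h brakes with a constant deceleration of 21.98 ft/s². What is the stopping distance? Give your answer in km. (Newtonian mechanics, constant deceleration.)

v₀ = 133.2 km/h × 0.2777777777777778 = 37.0 m/s
a = 21.98 ft/s² × 0.3048 = 6.6995 m/s²
d = v₀² / (2a) = 37.0² / (2 × 6.6995) = 1369.0 / 13.399 = 102.172 m
d = 102.172 m / 1000.0 = 0.1022 km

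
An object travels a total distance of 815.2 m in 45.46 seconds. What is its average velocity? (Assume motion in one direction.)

v_avg = Δd / Δt = 815.2 / 45.46 = 17.93 m/s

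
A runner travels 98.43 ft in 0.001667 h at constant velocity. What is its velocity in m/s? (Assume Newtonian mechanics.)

d = 98.43 ft × 0.3048 = 30.0015 m
t = 0.001667 h × 3600.0 = 6.0012 s
v = d / t = 30.0015 / 6.0012 = 4.999 m/s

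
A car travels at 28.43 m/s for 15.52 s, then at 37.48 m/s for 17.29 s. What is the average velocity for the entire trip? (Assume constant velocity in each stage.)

d₁ = v₁t₁ = 28.43 × 15.52 = 441.2336 m
d₂ = v₂t₂ = 37.48 × 17.29 = 648.0292 m
d_total = 1089.2628 m, t_total = 32.81 s
v_avg = d_total/t_total = 1089.2628/32.81 = 33.2 m/s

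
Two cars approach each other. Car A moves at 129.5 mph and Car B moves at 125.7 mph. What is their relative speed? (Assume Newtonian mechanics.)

v_rel = v_A + v_B = 129.5 + 125.7 = 255.2 mph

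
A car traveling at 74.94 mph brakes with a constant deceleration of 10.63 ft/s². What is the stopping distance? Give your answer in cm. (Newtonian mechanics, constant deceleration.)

v₀ = 74.94 mph × 0.44704 = 33.5012 m/s
a = 10.63 ft/s² × 0.3048 = 3.24002 m/s²
d = v₀² / (2a) = 33.5012² / (2 × 3.24002) = 1122.33 / 6.48004 = 173.198 m
d = 173.198 m / 0.01 = 17320 cm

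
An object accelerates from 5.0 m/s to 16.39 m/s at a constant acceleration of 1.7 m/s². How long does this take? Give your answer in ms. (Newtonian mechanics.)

t = (v - v₀) / a = (16.39 - 5.0) / 1.7 = 6.7 s
t = 6.7 s / 0.001 = 6700 ms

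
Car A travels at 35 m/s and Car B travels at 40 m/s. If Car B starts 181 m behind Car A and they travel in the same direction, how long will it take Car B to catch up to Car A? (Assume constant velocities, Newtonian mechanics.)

Relative speed: v_rel = 40 - 35 = 5 m/s
Time to catch: t = d₀/v_rel = 181/5 = 36.2 s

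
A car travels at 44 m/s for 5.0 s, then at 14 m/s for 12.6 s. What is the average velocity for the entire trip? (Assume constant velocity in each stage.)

d₁ = v₁t₁ = 44 × 5.0 = 220.0 m
d₂ = v₂t₂ = 14 × 12.6 = 176.4 m
d_total = 396.4 m, t_total = 17.6 s
v_avg = d_total/t_total = 396.4/17.6 = 22.52 m/s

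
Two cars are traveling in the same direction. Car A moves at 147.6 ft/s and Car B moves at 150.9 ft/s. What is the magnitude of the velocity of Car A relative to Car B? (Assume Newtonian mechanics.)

v_rel = |v_A - v_B| = |147.6 - 150.9| = 3.3 ft/s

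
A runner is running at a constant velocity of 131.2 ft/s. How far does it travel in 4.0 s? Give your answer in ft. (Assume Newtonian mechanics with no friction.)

v = 131.2 ft/s × 0.3048 = 39.9898 m/s
d = v × t = 39.9898 × 4.0 = 159.959 m
d = 159.959 m / 0.3048 = 524.8 ft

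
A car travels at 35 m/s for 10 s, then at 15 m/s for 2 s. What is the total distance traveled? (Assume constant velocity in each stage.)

d₁ = v₁t₁ = 35 × 10 = 350 m
d₂ = v₂t₂ = 15 × 2 = 30 m
d_total = 350 + 30 = 380 m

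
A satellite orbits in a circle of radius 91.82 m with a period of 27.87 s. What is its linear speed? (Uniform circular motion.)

v = 2πr/T = 2π×91.82/27.87 = 20.7 m/s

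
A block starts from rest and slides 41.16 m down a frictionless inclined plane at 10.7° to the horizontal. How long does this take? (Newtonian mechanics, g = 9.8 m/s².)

a = g sin(θ) = 9.8 × sin(10.7°) = 1.8195 m/s²
t = √(2d/a) = √(2 × 41.16 / 1.8195) = 6.73 s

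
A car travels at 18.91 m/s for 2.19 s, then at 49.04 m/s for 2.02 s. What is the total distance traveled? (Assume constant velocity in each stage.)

d₁ = v₁t₁ = 18.91 × 2.19 = 41.4129 m
d₂ = v₂t₂ = 49.04 × 2.02 = 99.0608 m
d_total = 41.4129 + 99.0608 = 140.47 m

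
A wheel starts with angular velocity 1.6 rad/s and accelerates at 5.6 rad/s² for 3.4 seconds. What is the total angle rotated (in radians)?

θ = ω₀t + ½αt² = 1.6×3.4 + ½×5.6×3.4² = 37.81 rad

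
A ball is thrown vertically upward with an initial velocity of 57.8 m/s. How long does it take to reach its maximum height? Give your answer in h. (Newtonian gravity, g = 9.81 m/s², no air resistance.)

t_up = v₀ / g = 57.8 / 9.81 = 5.89195 s
t_up = 5.89195 s / 3600.0 = 0.001637 h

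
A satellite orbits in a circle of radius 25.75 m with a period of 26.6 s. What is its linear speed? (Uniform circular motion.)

v = 2πr/T = 2π×25.75/26.6 = 6.08 m/s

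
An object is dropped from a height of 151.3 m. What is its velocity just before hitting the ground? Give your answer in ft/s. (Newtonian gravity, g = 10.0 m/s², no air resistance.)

v = √(2gh) = √(2 × 10.0 × 151.3) = 55.0091 m/s
v = 55.0091 m/s / 0.3048 = 180.5 ft/s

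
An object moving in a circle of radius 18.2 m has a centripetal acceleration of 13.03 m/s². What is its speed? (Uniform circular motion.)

v = √(a_c × r) = √(13.03 × 18.2) = 15.4 m/s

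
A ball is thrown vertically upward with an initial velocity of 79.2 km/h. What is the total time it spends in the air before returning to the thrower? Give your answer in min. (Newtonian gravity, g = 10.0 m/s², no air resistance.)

v₀ = 79.2 km/h × 0.2777777777777778 = 22.0 m/s
t_total = 2 × v₀ / g = 2 × 22.0 / 10.0 = 4.4 s
t_total = 4.4 s / 60.0 = 0.07333 min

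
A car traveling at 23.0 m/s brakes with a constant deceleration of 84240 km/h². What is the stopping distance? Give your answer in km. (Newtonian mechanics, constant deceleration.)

a = 84240 km/h² × 7.716049382716049e-05 = 6.5 m/s²
d = v₀² / (2a) = 23.0² / (2 × 6.5) = 529.0 / 13.0 = 40.6923 m
d = 40.6923 m / 1000.0 = 0.04069 km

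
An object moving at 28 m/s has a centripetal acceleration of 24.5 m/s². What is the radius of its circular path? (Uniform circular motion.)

r = v²/a_c = 28²/24.5 = 32.0 m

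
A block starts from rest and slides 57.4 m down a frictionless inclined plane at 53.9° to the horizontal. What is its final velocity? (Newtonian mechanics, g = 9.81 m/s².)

a = g sin(θ) = 9.81 × sin(53.9°) = 7.9264 m/s²
v = √(2ad) = √(2 × 7.9264 × 57.4) = 30.17 m/s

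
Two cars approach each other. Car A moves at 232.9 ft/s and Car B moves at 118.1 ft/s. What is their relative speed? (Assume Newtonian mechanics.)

v_rel = v_A + v_B = 232.9 + 118.1 = 351.0 ft/s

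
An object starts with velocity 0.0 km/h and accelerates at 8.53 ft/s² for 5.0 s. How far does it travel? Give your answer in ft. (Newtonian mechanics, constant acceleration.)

v₀ = 0.0 km/h × 0.2777777777777778 = 0.0 m/s
a = 8.53 ft/s² × 0.3048 = 2.59994 m/s²
d = v₀ × t + ½ × a × t² = 0.0 × 5.0 + 0.5 × 2.59994 × 5.0² = 32.4993 m
d = 32.4993 m / 0.3048 = 106.6 ft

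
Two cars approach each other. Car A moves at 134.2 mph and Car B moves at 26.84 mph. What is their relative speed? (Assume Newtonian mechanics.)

v_rel = v_A + v_B = 134.2 + 26.84 = 161.04 mph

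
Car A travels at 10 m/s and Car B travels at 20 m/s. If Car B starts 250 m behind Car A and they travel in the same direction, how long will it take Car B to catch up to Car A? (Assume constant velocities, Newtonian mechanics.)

Relative speed: v_rel = 20 - 10 = 10 m/s
Time to catch: t = d₀/v_rel = 250/10 = 25.0 s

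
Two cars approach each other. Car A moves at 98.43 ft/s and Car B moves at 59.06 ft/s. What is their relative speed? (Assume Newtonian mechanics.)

v_rel = v_A + v_B = 98.43 + 59.06 = 157.49 ft/s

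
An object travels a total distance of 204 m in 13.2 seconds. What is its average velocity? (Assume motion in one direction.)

v_avg = Δd / Δt = 204 / 13.2 = 15.45 m/s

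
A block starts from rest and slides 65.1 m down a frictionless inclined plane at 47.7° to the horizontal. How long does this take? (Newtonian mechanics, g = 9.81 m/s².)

a = g sin(θ) = 9.81 × sin(47.7°) = 7.2558 m/s²
t = √(2d/a) = √(2 × 65.1 / 7.2558) = 4.24 s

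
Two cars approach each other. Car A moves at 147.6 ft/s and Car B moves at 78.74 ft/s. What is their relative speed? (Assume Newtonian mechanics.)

v_rel = v_A + v_B = 147.6 + 78.74 = 226.34 ft/s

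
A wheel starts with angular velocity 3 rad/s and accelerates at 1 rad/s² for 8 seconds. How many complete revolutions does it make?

θ = ω₀t + ½αt² = 3×8 + ½×1×8² = 56.0 rad
Total revolutions = θ/(2π) = 56.0/(2π) = 8.91
Complete revolutions = ⌊8.91⌋ = 8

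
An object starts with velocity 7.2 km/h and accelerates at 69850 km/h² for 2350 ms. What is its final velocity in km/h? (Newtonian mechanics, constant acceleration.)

v₀ = 7.2 km/h × 0.2777777777777778 = 2.0 m/s
a = 69850 km/h² × 7.716049382716049e-05 = 5.38966 m/s²
t = 2350 ms × 0.001 = 2.35 s
v = v₀ + a × t = 2.0 + 5.38966 × 2.35 = 14.6657 m/s
v = 14.6657 m/s / 0.2777777777777778 = 52.8 km/h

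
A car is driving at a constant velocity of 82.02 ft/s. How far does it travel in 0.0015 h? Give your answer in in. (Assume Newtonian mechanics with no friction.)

v = 82.02 ft/s × 0.3048 = 24.9997 m/s
t = 0.0015 h × 3600.0 = 5.4 s
d = v × t = 24.9997 × 5.4 = 134.998 m
d = 134.998 m / 0.0254 = 5315 in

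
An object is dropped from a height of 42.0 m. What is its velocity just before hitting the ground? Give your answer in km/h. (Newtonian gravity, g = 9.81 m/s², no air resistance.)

v = √(2gh) = √(2 × 9.81 × 42.0) = 28.7061 m/s
v = 28.7061 m/s / 0.2777777777777778 = 103.3 km/h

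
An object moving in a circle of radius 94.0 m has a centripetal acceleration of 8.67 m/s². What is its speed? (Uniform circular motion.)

v = √(a_c × r) = √(8.67 × 94.0) = 28.55 m/s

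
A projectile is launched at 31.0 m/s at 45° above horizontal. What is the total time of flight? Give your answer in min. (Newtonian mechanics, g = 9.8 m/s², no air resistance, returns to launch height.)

T = 2 × v₀ × sin(θ) / g = 2 × 31.0 × sin(45°) / 9.8 = 2 × 31.0 × 0.707107 / 9.8 = 4.47353 s
T = 4.47353 s / 60.0 = 0.07456 min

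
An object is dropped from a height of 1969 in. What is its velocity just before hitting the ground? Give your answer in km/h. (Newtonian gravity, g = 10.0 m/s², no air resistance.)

h = 1969 in × 0.0254 = 50.0126 m
v = √(2gh) = √(2 × 10.0 × 50.0126) = 31.6268 m/s
v = 31.6268 m/s / 0.2777777777777778 = 113.9 km/h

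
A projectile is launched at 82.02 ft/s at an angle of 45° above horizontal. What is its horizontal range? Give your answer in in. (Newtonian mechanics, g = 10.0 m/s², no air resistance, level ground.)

v₀ = 82.02 ft/s × 0.3048 = 24.9997 m/s
R = v₀² × sin(2θ) / g = 24.9997² × sin(2 × 45°) / 10.0 = 624.985 × 1.0 / 10.0 = 62.4985 m
R = 62.4985 m / 0.0254 = 2461 in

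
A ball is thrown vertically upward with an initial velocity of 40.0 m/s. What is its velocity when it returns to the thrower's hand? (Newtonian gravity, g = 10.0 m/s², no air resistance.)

By conservation of energy (no air resistance), the ball returns to the throw height with the same speed as launch, but directed downward.
|v_ground| = v₀ = 40.0 m/s
v_ground = 40.0 m/s (downward)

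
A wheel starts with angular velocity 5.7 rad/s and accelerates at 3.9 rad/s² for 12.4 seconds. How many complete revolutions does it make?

θ = ω₀t + ½αt² = 5.7×12.4 + ½×3.9×12.4² = 370.512 rad
Total revolutions = θ/(2π) = 370.512/(2π) = 58.97
Complete revolutions = ⌊58.97⌋ = 58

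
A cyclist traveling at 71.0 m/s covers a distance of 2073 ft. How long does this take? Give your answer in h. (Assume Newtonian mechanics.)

d = 2073 ft × 0.3048 = 631.85 m
t = d / v = 631.85 / 71.0 = 8.8993 s
t = 8.8993 s / 3600.0 = 0.002472 h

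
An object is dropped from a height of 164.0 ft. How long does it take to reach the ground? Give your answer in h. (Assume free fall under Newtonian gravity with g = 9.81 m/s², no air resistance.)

h = 164.0 ft × 0.3048 = 49.9872 m
t = √(2h/g) = √(2 × 49.9872 / 9.81) = 3.19235 s
t = 3.19235 s / 3600.0 = 0.0008868 h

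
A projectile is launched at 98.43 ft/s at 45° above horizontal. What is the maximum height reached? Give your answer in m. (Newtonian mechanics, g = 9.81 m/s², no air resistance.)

v₀ = 98.43 ft/s × 0.3048 = 30.0015 m/s
H = v₀² × sin²(θ) / (2g) = 30.0015² × sin(45°)² / (2 × 9.81) = 900.09 × 0.5 / 19.62 = 22.94 m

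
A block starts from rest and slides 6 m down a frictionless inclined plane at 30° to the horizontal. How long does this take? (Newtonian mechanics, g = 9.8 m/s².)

a = g sin(θ) = 9.8 × sin(30°) = 4.9 m/s²
t = √(2d/a) = √(2 × 6 / 4.9) = 1.56 s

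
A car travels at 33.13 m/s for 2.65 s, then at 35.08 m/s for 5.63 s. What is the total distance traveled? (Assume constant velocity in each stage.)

d₁ = v₁t₁ = 33.13 × 2.65 = 87.7945 m
d₂ = v₂t₂ = 35.08 × 5.63 = 197.5004 m
d_total = 87.7945 + 197.5004 = 285.29 m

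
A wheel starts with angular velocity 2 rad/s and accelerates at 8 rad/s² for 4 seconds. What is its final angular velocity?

ω = ω₀ + αt = 2 + 8 × 4 = 34 rad/s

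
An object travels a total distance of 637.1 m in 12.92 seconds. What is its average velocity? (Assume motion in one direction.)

v_avg = Δd / Δt = 637.1 / 12.92 = 49.31 m/s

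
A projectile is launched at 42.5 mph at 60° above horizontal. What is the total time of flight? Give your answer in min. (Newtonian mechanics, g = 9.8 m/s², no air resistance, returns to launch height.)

v₀ = 42.5 mph × 0.44704 = 18.9992 m/s
T = 2 × v₀ × sin(θ) / g = 2 × 18.9992 × sin(60°) / 9.8 = 2 × 18.9992 × 0.866025 / 9.8 = 3.35791 s
T = 3.35791 s / 60.0 = 0.05597 min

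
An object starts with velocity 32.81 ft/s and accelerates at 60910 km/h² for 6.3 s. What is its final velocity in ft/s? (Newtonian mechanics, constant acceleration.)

v₀ = 32.81 ft/s × 0.3048 = 10.0005 m/s
a = 60910 km/h² × 7.716049382716049e-05 = 4.69985 m/s²
v = v₀ + a × t = 10.0005 + 4.69985 × 6.3 = 39.6096 m/s
v = 39.6096 m/s / 0.3048 = 130.0 ft/s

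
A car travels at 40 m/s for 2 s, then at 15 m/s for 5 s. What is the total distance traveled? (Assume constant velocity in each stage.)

d₁ = v₁t₁ = 40 × 2 = 80 m
d₂ = v₂t₂ = 15 × 5 = 75 m
d_total = 80 + 75 = 155 m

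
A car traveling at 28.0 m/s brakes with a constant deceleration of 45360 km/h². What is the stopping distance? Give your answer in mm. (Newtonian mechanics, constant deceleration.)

a = 45360 km/h² × 7.716049382716049e-05 = 3.5 m/s²
d = v₀² / (2a) = 28.0² / (2 × 3.5) = 784.0 / 7.0 = 112.0 m
d = 112.0 m / 0.001 = 112000 mm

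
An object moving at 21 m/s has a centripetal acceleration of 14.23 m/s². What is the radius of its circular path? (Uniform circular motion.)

r = v²/a_c = 21²/14.23 = 30.99 m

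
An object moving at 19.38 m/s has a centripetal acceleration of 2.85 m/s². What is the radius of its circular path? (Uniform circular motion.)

r = v²/a_c = 19.38²/2.85 = 131.78 m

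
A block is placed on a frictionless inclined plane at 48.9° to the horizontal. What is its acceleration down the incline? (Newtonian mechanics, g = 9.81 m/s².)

a = g sin(θ) = 9.81 × sin(48.9°) = 9.81 × 0.7536 = 7.39 m/s²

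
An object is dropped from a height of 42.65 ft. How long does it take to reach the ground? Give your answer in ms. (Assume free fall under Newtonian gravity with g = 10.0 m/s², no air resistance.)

h = 42.65 ft × 0.3048 = 12.9997 m
t = √(2h/g) = √(2 × 12.9997 / 10.0) = 1.61243 s
t = 1.61243 s / 0.001 = 1612 ms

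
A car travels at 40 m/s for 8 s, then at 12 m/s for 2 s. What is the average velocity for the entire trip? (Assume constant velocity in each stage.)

d₁ = v₁t₁ = 40 × 8 = 320 m
d₂ = v₂t₂ = 12 × 2 = 24 m
d_total = 344 m, t_total = 10 s
v_avg = d_total/t_total = 344/10 = 34.4 m/s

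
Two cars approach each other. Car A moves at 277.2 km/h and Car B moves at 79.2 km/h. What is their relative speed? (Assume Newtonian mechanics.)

v_rel = v_A + v_B = 277.2 + 79.2 = 356.4 km/h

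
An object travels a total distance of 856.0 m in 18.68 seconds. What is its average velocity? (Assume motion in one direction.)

v_avg = Δd / Δt = 856.0 / 18.68 = 45.82 m/s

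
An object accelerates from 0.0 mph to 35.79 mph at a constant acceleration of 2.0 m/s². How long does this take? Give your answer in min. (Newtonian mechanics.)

v₀ = 0.0 mph × 0.44704 = 0.0 m/s
v = 35.79 mph × 0.44704 = 15.9996 m/s
t = (v - v₀) / a = (15.9996 - 0.0) / 2.0 = 7.9998 s
t = 7.9998 s / 60.0 = 0.1333 min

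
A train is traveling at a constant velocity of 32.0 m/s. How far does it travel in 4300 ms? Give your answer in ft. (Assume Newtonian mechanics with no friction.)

t = 4300 ms × 0.001 = 4.3 s
d = v × t = 32.0 × 4.3 = 137.6 m
d = 137.6 m / 0.3048 = 451.4 ft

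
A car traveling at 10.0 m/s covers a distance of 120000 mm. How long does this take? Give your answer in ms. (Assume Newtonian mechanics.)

d = 120000 mm × 0.001 = 120.0 m
t = d / v = 120.0 / 10.0 = 12.0 s
t = 12.0 s / 0.001 = 12000 ms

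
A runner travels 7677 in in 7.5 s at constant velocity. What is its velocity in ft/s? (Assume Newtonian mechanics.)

d = 7677 in × 0.0254 = 194.996 m
v = d / t = 194.996 / 7.5 = 25.9995 m/s
v = 25.9995 m/s / 0.3048 = 85.3 ft/s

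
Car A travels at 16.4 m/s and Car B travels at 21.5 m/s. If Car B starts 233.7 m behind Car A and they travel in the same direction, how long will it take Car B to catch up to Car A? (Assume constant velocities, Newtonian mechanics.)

Relative speed: v_rel = 21.5 - 16.4 = 5.1 m/s
Time to catch: t = d₀/v_rel = 233.7/5.1 = 45.82 s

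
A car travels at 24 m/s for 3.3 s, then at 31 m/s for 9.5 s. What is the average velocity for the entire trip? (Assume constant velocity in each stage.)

d₁ = v₁t₁ = 24 × 3.3 = 79.2 m
d₂ = v₂t₂ = 31 × 9.5 = 294.5 m
d_total = 373.7 m, t_total = 12.8 s
v_avg = d_total/t_total = 373.7/12.8 = 29.2 m/s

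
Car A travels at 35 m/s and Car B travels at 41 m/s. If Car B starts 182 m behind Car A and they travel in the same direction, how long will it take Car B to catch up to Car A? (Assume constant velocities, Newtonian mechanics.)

Relative speed: v_rel = 41 - 35 = 6 m/s
Time to catch: t = d₀/v_rel = 182/6 = 30.33 s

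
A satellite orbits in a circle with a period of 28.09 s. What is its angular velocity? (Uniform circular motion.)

ω = 2π/T = 2π/28.09 = 0.2237 rad/s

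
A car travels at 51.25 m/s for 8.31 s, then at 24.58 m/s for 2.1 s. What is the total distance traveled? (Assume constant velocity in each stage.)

d₁ = v₁t₁ = 51.25 × 8.31 = 425.8875 m
d₂ = v₂t₂ = 24.58 × 2.1 = 51.618 m
d_total = 425.8875 + 51.618 = 477.51 m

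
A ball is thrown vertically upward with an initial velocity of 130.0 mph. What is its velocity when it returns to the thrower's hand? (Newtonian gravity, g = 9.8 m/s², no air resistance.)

By conservation of energy (no air resistance), the ball returns to the throw height with the same speed as launch, but directed downward.
|v_ground| = v₀ = 130.0 mph
v_ground = 130.0 mph (downward)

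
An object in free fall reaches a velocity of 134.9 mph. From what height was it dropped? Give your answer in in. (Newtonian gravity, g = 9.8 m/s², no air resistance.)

v = 134.9 mph × 0.44704 = 60.3057 m/s
h = v² / (2g) = 60.3057² / (2 × 9.8) = 185.55 m
h = 185.55 m / 0.0254 = 7305 in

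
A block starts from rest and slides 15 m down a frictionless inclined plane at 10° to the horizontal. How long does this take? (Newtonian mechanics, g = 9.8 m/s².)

a = g sin(θ) = 9.8 × sin(10°) = 1.7018 m/s²
t = √(2d/a) = √(2 × 15 / 1.7018) = 4.2 s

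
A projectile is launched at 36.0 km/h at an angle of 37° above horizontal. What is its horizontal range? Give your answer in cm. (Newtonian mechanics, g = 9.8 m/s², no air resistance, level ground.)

v₀ = 36.0 km/h × 0.2777777777777778 = 10.0 m/s
R = v₀² × sin(2θ) / g = 10.0² × sin(2 × 37°) / 9.8 = 100.0 × 0.961262 / 9.8 = 9.8088 m
R = 9.8088 m / 0.01 = 980.9 cm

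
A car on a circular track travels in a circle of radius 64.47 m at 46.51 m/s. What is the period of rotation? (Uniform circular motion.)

T = 2πr/v = 2π×64.47/46.51 = 8.71 s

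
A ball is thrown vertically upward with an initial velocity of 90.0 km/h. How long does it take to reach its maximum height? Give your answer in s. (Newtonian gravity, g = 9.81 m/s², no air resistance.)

v₀ = 90.0 km/h × 0.2777777777777778 = 25.0 m/s
t_up = v₀ / g = 25.0 / 9.81 = 2.548 s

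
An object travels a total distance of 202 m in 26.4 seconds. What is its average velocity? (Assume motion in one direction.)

v_avg = Δd / Δt = 202 / 26.4 = 7.65 m/s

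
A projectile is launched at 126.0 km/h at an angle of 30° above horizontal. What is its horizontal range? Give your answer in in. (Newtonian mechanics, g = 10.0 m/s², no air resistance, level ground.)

v₀ = 126.0 km/h × 0.2777777777777778 = 35.0 m/s
R = v₀² × sin(2θ) / g = 35.0² × sin(2 × 30°) / 10.0 = 1225.0 × 0.866025 / 10.0 = 106.088 m
R = 106.088 m / 0.0254 = 4177 in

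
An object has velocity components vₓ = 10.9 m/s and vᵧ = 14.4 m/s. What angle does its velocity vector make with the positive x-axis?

θ = arctan(vᵧ/vₓ) = arctan(14.4/10.9) = 52.88°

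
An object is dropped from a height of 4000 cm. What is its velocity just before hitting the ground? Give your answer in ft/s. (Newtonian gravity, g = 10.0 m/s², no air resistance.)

h = 4000 cm × 0.01 = 40.0 m
v = √(2gh) = √(2 × 10.0 × 40.0) = 28.2843 m/s
v = 28.2843 m/s / 0.3048 = 92.8 ft/s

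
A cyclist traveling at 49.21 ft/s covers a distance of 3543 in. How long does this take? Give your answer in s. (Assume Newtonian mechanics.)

d = 3543 in × 0.0254 = 89.9922 m
v = 49.21 ft/s × 0.3048 = 14.9992 m/s
t = d / v = 89.9922 / 14.9992 = 6.0 s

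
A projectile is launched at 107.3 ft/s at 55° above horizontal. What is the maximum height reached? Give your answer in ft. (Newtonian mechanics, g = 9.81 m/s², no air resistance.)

v₀ = 107.3 ft/s × 0.3048 = 32.705 m/s
H = v₀² × sin²(θ) / (2g) = 32.705² × sin(55°)² / (2 × 9.81) = 1069.62 × 0.67101 / 19.62 = 36.5813 m
H = 36.5813 m / 0.3048 = 120.0 ft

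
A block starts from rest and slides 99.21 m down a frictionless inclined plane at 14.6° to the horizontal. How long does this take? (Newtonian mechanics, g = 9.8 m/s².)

a = g sin(θ) = 9.8 × sin(14.6°) = 2.4703 m/s²
t = √(2d/a) = √(2 × 99.21 / 2.4703) = 8.96 s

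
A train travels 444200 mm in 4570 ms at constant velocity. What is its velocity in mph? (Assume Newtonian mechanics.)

d = 444200 mm × 0.001 = 444.2 m
t = 4570 ms × 0.001 = 4.57 s
v = d / t = 444.2 / 4.57 = 97.1991 m/s
v = 97.1991 m/s / 0.44704 = 217.4 mph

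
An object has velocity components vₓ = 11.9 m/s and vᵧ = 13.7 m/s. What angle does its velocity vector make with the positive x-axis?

θ = arctan(vᵧ/vₓ) = arctan(13.7/11.9) = 49.02°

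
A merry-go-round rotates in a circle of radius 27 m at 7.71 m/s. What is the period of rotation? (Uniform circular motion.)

T = 2πr/v = 2π×27/7.71 = 22.0 s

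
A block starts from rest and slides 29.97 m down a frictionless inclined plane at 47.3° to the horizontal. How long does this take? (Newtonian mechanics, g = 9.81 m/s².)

a = g sin(θ) = 9.81 × sin(47.3°) = 7.2095 m/s²
t = √(2d/a) = √(2 × 29.97 / 7.2095) = 2.88 s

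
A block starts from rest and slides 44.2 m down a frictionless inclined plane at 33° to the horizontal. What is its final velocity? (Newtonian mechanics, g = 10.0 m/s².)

a = g sin(θ) = 10.0 × sin(33°) = 5.4464 m/s²
v = √(2ad) = √(2 × 5.4464 × 44.2) = 21.94 m/s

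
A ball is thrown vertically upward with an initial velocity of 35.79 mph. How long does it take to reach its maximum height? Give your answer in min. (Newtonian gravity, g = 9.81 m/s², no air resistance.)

v₀ = 35.79 mph × 0.44704 = 15.9996 m/s
t_up = v₀ / g = 15.9996 / 9.81 = 1.63095 s
t_up = 1.63095 s / 60.0 = 0.02718 min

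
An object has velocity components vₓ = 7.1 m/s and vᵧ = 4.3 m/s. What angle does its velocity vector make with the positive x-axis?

θ = arctan(vᵧ/vₓ) = arctan(4.3/7.1) = 31.2°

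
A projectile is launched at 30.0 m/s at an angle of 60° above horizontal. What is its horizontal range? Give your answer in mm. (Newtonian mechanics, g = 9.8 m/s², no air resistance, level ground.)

R = v₀² × sin(2θ) / g = 30.0² × sin(2 × 60°) / 9.8 = 900.0 × 0.866025 / 9.8 = 79.5329 m
R = 79.5329 m / 0.001 = 79530 mm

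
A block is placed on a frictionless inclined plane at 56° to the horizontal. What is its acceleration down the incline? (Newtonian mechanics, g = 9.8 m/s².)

a = g sin(θ) = 9.8 × sin(56°) = 9.8 × 0.829 = 8.12 m/s²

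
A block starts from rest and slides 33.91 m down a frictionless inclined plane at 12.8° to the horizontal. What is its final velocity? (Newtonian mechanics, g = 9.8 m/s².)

a = g sin(θ) = 9.8 × sin(12.8°) = 2.1712 m/s²
v = √(2ad) = √(2 × 2.1712 × 33.91) = 12.13 m/s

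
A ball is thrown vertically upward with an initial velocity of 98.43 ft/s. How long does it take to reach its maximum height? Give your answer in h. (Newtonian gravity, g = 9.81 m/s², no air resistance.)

v₀ = 98.43 ft/s × 0.3048 = 30.0015 m/s
t_up = v₀ / g = 30.0015 / 9.81 = 3.05826 s
t_up = 3.05826 s / 3600.0 = 0.0008495 h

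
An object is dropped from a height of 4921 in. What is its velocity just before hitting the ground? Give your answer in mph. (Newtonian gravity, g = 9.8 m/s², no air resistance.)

h = 4921 in × 0.0254 = 124.993 m
v = √(2gh) = √(2 × 9.8 × 124.993) = 49.4961 m/s
v = 49.4961 m/s / 0.44704 = 110.7 mph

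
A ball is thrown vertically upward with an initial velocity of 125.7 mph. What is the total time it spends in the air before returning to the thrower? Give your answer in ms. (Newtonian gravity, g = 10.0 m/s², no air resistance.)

v₀ = 125.7 mph × 0.44704 = 56.1929 m/s
t_total = 2 × v₀ / g = 2 × 56.1929 / 10.0 = 11.2386 s
t_total = 11.2386 s / 0.001 = 11240 ms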